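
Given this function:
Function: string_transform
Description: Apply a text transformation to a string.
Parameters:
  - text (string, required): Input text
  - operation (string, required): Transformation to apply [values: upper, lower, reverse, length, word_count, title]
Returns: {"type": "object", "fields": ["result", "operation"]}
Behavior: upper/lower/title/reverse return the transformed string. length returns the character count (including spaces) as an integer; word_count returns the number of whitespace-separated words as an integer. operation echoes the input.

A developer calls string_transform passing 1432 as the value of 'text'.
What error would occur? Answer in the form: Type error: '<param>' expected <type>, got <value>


Spec: 'text' is declared as string; 1432 is an integer.
Type error: 'text' expected string, got 1432


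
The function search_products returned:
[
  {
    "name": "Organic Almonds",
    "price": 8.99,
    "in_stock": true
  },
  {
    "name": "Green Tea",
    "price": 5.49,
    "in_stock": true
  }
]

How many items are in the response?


Items: Organic Almonds, Green Tea
2


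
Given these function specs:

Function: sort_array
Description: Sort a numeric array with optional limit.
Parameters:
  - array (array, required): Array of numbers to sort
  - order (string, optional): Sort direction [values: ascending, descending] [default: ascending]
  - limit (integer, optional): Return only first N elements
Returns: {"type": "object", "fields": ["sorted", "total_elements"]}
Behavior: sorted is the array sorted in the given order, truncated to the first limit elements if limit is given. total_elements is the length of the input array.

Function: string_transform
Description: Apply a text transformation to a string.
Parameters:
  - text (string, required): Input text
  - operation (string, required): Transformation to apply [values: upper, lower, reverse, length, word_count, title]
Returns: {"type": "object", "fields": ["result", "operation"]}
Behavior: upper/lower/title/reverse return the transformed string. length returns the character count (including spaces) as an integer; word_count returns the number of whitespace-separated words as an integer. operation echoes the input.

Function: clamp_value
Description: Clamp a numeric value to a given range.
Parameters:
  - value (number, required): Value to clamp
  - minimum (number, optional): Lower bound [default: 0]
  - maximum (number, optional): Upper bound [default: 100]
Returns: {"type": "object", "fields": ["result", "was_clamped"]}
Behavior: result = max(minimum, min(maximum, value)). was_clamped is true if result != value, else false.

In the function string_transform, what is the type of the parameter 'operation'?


The string_transform spec declares:
  - operation (string, required): Transformation to apply [values: upper, lower, reverse, length, word_count, title]
Type:
string


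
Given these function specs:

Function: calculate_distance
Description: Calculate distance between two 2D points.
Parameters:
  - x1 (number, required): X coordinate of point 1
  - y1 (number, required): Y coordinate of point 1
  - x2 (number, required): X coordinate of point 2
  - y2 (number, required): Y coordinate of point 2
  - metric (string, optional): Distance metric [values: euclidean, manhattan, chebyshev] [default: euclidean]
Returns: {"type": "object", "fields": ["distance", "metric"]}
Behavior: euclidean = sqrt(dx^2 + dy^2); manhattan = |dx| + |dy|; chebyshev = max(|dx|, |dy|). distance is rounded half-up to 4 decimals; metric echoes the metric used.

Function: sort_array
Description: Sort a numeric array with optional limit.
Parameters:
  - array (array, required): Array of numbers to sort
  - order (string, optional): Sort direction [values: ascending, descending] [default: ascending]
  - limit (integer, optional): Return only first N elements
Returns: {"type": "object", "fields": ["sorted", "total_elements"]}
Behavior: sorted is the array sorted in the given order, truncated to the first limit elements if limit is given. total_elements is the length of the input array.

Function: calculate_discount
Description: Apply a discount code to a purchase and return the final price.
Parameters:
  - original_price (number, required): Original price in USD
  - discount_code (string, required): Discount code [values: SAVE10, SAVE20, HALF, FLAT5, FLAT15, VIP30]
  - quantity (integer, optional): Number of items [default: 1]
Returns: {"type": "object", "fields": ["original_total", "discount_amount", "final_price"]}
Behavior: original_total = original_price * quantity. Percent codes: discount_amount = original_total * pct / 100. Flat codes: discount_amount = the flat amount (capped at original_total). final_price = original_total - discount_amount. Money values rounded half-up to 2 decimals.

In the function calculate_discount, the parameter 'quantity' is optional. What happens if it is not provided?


The calculate_discount spec declares:
  - quantity (integer, optional): Number of items [default: 1]
It defaults to 1


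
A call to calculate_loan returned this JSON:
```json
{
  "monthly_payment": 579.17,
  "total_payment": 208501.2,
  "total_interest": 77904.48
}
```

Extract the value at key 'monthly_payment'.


579.17


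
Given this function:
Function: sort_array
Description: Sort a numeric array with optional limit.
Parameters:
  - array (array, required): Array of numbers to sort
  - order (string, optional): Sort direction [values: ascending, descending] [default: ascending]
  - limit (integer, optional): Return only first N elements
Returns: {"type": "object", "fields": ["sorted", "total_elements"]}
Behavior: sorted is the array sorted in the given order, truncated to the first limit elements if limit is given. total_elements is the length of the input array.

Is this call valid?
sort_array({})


Checking required parameters...
Missing required parameter: array
Invalid - missing required parameter 'array'


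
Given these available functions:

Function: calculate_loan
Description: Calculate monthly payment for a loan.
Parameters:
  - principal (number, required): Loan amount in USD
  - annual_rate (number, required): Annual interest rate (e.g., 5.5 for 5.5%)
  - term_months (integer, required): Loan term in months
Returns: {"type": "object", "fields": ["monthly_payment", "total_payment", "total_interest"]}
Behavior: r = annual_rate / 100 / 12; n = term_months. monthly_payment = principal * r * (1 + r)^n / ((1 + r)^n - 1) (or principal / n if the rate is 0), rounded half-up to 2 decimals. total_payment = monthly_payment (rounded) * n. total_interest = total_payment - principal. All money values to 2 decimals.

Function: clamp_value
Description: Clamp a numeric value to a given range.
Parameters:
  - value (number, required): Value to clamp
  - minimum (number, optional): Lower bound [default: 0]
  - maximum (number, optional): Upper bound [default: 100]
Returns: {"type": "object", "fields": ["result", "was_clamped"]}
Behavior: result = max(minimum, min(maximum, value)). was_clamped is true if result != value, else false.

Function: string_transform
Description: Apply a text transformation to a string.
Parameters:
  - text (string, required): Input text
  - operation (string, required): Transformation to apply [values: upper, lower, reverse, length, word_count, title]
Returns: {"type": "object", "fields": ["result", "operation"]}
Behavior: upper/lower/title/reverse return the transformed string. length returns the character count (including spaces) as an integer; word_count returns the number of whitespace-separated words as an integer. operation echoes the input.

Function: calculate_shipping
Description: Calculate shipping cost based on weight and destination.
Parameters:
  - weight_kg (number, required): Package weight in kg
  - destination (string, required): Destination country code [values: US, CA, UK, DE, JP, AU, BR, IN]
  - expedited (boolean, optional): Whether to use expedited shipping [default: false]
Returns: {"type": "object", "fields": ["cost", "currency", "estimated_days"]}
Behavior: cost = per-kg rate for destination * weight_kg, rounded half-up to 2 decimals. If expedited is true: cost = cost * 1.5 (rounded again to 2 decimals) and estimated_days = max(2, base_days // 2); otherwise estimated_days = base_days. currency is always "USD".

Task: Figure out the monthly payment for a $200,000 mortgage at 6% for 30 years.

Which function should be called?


The task needs a function whose description is: Calculate monthly payment for a loan.
calculate_loan


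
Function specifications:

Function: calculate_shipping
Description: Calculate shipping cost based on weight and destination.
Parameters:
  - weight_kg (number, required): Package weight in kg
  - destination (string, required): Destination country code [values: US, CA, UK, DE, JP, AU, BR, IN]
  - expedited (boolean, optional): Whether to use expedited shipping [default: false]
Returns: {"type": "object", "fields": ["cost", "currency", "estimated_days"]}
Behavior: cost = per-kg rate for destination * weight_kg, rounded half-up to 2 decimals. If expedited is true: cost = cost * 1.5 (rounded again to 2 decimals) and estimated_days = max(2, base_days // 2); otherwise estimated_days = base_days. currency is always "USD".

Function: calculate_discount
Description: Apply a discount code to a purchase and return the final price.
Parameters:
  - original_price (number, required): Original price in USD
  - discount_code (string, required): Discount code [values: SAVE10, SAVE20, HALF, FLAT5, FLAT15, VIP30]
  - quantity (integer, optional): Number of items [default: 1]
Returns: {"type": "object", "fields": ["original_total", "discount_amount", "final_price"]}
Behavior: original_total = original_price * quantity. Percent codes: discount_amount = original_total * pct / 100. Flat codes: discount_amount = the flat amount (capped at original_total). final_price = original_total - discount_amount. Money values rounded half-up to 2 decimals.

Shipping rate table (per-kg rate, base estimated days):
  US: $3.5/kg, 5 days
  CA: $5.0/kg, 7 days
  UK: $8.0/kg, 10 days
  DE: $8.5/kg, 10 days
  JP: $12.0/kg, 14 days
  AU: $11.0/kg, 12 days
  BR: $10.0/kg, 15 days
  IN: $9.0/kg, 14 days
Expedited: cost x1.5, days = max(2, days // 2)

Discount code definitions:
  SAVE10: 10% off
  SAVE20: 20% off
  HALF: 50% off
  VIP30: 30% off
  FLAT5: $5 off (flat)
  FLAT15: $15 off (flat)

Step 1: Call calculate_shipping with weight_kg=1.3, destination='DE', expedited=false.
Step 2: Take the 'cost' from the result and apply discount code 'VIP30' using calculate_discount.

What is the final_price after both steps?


Step 1: calculate_shipping(weight_kg=1.3, destination=DE, expedited=false)
  Rate for DE: $8.5/kg, base 10 days
  cost = 8.5 * 1.3 = 11.05 -> 11.05
  expedited not set/false: estimated_days = 10
  -> cost = 11.05 USD
Step 2: calculate_discount(original_price=11.05, discount_code=VIP30, quantity=1)
  original_total = 11.05 * 1 = 11.05
  VIP30 = 30% off: discount_amount = 11.05 * 30/100 = 3.315 -> 3.32
  final_price = 11.05 - 3.32 = 7.73
  -> final_price = 7.73
$7.73


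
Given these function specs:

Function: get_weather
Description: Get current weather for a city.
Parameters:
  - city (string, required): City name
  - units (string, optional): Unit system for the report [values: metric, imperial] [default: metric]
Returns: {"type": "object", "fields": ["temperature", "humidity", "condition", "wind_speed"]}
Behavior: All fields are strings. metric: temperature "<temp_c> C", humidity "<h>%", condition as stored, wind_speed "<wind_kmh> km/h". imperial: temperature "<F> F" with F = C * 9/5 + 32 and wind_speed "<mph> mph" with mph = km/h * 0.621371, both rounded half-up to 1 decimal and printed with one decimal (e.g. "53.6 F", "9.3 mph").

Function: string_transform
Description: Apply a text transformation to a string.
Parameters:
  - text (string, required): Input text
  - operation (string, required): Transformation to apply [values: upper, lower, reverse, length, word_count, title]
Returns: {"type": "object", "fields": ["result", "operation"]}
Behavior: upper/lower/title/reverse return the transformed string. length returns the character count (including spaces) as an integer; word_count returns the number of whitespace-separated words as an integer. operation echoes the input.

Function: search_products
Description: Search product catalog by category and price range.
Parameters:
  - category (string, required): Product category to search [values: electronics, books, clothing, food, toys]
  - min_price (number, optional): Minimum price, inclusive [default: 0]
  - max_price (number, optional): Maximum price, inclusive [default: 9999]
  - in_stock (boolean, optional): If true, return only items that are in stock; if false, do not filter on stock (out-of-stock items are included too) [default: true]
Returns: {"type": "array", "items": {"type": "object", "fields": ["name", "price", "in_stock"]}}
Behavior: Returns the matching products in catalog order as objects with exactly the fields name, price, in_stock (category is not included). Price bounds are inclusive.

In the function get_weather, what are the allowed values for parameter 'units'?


The get_weather spec declares:
  - units (string, optional): Unit system for the report [values: metric, imperial] [default: metric]
Allowed values:
metric, imperial


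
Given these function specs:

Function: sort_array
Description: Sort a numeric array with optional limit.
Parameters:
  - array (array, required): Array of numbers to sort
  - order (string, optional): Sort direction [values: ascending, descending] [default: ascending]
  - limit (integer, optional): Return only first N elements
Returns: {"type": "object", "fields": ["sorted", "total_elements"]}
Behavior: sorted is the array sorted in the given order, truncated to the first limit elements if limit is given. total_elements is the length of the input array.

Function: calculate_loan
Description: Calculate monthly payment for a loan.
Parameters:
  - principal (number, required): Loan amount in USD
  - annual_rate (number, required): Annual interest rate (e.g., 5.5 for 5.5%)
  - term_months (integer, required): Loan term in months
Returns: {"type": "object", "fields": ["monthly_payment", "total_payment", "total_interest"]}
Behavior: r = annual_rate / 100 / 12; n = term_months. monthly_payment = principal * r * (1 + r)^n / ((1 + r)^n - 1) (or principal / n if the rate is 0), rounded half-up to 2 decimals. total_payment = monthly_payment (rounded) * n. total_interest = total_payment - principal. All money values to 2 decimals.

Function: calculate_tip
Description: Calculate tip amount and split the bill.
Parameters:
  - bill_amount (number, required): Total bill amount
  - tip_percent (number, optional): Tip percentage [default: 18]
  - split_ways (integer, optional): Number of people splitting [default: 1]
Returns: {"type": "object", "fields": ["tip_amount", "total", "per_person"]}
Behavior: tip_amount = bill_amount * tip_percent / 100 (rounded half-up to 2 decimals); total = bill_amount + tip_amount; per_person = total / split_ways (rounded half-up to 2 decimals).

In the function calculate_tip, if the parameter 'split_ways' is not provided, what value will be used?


The calculate_tip spec declares:
  - split_ways (integer, optional): Number of people splitting [default: 1]
Default:
1


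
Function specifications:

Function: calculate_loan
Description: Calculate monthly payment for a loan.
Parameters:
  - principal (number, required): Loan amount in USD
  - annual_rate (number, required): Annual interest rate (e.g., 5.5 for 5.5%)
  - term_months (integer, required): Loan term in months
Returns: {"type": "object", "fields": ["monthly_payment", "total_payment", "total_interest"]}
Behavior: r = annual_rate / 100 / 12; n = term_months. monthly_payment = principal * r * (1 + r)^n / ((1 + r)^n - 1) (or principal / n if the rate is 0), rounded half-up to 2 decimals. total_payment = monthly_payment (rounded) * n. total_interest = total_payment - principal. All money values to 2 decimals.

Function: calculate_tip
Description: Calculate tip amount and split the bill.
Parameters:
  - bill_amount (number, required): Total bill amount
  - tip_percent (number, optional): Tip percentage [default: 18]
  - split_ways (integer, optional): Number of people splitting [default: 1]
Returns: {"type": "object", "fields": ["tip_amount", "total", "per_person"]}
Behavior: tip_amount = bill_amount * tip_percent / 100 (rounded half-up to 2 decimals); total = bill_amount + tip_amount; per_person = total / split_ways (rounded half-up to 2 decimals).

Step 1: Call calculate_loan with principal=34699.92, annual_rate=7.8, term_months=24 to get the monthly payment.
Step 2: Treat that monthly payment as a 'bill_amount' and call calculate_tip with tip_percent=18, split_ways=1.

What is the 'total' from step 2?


Step 1: calculate_loan(principal=34699.92, annual_rate=7.8, term_months=24)
  r = 7.8 / 100 / 12 = 0.0065 (keep full precision)
  (1 + r)^24 = 1.16823631
  monthly_payment = 34699.92 * 0.0065 * 1.16823631 / (1.16823631 - 1) = 1566.220091 -> 1566.22
  total_payment = 1566.22 * 24 = 37589.28
  total_interest = 37589.28 - 34699.92 = 2889.36
  -> monthly_payment = 1566.22
Step 2: calculate_tip(bill_amount=1566.22, tip_percent=18, split_ways=1)
  tip_amount = 1566.22 * 18/100 = 281.9196 -> 281.92
  total = 1566.22 + 281.92 = 1848.14
  per_person = 1848.14 / 1 = 1848.14 -> 1848.14
  -> total = 1848.14
$1848.14


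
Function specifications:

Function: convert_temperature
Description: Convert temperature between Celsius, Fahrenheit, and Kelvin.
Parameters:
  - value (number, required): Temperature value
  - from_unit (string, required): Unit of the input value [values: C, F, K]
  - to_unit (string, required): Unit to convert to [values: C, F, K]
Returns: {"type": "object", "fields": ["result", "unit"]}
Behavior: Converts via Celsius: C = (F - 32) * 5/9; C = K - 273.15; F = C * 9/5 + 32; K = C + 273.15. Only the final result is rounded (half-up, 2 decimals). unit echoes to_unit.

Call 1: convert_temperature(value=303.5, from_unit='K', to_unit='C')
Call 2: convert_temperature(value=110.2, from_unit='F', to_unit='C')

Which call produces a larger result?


Call 1:
  To C: 303.5 - 273.15 = 30.35
  Target is C: 30.35
  Round to 2 decimals: 30.35
  -> 30.35 C
Call 2:
  To C: (110.2 - 32) * 5/9 = 43.444444
  Target is C: 43.444444
  Round to 2 decimals: 43.44
  -> 43.44 C
Call 2 (43.44 C)


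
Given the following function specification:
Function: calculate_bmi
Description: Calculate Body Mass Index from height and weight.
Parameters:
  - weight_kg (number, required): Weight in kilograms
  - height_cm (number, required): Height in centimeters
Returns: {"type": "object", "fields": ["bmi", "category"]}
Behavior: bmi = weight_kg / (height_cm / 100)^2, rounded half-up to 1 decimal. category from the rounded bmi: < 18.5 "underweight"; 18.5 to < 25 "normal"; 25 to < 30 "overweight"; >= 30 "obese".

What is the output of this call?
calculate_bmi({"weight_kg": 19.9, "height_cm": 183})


height_m = 183 / 100 = 1.83
bmi = 19.9 / 1.83^2 = 19.9 / 3.3489 = 5.94225 -> 5.9
5.9 < 18.5 -> underweight
Output:
{"bmi": 5.9, "category": "underweight"}


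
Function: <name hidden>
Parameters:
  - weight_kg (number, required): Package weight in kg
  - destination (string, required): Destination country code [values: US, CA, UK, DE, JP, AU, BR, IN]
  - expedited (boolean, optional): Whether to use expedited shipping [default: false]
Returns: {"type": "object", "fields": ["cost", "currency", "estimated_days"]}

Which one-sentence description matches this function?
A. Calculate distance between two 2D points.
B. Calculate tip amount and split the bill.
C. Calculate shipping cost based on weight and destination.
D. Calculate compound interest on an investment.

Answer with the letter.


Parameters weight_kg, destination, expedited and return ["cost", "currency", "estimated_days"] fit: Calculate shipping cost based on weight and destination.
C


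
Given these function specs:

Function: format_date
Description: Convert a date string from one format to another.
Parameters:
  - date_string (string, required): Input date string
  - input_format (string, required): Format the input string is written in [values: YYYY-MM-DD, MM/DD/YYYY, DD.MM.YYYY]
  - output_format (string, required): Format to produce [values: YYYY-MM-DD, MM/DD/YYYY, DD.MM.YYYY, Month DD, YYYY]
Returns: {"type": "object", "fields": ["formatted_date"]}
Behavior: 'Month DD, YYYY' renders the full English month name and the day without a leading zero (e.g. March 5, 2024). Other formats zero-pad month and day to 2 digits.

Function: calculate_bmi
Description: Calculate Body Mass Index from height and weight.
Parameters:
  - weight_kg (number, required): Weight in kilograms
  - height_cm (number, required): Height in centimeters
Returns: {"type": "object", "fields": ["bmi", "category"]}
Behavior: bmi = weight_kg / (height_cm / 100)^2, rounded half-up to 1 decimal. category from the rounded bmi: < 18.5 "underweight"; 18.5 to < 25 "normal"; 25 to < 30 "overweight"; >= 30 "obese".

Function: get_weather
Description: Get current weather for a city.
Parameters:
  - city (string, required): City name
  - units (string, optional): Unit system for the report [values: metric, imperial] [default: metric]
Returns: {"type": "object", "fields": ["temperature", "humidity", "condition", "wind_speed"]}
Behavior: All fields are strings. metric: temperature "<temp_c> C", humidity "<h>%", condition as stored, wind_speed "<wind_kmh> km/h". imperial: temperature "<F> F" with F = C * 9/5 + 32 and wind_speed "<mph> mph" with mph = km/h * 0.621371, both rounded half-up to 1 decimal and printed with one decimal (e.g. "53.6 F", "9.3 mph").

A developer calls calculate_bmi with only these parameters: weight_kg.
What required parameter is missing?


Required parameters: weight_kg, height_cm
Provided: weight_kg
Missing: height_cm
height_cm


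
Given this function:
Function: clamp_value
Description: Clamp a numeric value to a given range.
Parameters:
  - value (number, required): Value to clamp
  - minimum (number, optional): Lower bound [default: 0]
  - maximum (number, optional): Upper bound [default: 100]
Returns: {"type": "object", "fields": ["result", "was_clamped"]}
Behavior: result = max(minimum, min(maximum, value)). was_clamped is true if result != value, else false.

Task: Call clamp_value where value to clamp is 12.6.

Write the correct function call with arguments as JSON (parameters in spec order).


Mapping each described value to its parameter name:
  'Value to clamp' -> value = 12.6
clamp_value({"value": 12.6})


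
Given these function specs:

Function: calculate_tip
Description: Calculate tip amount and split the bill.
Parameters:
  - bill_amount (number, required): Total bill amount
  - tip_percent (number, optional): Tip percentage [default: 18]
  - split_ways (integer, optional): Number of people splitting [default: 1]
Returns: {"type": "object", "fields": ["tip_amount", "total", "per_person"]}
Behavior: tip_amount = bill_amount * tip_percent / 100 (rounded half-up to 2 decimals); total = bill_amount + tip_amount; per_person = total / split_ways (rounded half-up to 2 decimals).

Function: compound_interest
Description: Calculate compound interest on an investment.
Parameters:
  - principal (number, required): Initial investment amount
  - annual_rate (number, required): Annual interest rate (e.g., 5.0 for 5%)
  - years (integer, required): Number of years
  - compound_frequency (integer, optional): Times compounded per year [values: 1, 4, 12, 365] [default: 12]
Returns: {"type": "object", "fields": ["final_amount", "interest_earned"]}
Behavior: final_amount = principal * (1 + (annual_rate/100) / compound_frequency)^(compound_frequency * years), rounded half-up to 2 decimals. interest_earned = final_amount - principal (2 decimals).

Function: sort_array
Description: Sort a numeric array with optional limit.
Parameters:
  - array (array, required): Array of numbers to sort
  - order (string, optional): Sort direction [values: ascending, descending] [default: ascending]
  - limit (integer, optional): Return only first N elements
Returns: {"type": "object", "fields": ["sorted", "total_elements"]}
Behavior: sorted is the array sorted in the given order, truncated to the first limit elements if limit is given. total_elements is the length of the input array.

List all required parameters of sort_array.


Parameters of sort_array and their required/optional flag:
  array: required
  order: optional
  limit: optional
array


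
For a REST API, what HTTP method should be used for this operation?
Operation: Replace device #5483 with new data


GET = read, POST = create, PUT = update/replace, DELETE = remove
This operation is an update/replace.
PUT


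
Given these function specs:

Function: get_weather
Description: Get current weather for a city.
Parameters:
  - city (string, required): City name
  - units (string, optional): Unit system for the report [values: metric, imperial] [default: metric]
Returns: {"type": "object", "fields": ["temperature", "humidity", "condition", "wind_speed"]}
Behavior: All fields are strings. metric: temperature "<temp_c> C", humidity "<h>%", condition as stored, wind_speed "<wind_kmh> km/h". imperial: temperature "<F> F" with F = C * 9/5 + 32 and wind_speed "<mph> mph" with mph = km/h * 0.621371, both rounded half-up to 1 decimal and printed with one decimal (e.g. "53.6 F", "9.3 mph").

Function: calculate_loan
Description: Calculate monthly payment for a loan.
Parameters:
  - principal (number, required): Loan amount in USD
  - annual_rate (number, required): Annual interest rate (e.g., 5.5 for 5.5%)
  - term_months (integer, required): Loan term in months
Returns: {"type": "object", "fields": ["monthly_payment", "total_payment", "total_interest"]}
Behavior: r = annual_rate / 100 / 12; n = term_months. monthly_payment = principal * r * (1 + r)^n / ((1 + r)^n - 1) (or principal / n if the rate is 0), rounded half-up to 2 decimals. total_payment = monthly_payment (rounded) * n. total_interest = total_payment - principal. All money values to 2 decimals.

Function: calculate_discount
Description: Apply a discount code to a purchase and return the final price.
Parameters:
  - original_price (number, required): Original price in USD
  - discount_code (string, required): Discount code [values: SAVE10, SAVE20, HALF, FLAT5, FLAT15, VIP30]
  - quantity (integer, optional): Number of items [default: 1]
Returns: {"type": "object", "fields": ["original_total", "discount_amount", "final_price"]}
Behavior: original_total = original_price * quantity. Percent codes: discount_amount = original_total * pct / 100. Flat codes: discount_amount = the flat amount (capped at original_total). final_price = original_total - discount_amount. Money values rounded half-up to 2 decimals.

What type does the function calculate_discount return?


The calculate_discount spec declares Returns: {"type": "object", "fields": ["original_total", "discount_amount", "final_price"]}
Type:
object


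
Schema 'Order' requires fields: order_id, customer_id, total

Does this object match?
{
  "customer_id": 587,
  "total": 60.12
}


Checking required fields...
Missing: order_id
Invalid - missing required field 'order_id'


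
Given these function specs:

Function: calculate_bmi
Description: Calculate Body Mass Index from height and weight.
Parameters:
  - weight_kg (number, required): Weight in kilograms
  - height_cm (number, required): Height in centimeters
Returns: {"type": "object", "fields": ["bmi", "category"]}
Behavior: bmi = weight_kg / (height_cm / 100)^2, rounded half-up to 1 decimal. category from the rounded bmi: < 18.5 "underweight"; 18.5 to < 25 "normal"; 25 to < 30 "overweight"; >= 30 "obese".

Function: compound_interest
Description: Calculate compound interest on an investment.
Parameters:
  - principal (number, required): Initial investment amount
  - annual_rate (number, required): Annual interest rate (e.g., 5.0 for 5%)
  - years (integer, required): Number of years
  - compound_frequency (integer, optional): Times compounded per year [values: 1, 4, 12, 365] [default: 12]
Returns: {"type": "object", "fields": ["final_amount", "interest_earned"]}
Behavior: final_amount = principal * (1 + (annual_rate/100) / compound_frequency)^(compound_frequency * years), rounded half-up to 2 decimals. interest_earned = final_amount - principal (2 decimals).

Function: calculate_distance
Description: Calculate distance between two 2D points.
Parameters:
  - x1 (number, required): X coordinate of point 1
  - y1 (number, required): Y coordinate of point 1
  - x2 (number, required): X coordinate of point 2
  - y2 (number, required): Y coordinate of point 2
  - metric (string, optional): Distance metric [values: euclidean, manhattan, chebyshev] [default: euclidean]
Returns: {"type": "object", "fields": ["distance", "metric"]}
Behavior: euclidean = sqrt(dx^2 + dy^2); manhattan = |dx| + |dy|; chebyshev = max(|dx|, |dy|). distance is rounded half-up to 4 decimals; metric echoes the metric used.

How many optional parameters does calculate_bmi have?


Parameters of calculate_bmi: weight_kg (required), height_cm (required)
Optional count:
0


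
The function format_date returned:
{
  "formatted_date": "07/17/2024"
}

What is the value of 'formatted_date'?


07/17/2024


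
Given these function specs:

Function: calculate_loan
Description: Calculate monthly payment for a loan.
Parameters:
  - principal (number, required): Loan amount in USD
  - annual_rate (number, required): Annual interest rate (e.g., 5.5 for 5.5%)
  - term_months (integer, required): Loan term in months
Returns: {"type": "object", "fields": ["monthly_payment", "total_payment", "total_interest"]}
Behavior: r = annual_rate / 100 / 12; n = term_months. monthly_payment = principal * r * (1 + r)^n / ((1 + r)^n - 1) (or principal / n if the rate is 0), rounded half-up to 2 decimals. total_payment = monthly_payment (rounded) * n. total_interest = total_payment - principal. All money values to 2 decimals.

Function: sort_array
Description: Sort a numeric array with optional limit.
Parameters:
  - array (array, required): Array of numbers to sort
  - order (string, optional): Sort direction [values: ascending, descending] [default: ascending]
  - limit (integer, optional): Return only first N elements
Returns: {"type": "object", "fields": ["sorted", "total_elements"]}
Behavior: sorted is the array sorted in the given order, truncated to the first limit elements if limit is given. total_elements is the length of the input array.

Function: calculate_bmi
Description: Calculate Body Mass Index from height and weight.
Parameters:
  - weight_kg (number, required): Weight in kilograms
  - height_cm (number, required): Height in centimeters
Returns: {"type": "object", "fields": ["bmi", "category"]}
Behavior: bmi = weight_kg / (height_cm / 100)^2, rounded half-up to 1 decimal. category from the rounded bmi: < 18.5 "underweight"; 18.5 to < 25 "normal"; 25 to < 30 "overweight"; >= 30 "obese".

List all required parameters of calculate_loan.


Parameters of calculate_loan and their required/optional flag:
  principal: required
  annual_rate: required
  term_months: required
annual_rate, principal, term_months


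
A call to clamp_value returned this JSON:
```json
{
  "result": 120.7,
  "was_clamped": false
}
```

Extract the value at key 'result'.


120.7


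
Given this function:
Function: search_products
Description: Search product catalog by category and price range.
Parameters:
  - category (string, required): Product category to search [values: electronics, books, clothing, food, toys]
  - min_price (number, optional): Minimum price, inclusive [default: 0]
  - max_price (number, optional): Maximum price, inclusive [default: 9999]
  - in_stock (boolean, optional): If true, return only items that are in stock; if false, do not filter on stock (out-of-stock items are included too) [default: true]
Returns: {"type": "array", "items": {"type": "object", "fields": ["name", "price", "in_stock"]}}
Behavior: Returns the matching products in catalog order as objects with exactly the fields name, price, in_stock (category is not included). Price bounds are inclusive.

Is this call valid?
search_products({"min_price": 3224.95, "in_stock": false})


Checking required parameters...
Missing required parameter: category
Invalid - missing required parameter 'category'


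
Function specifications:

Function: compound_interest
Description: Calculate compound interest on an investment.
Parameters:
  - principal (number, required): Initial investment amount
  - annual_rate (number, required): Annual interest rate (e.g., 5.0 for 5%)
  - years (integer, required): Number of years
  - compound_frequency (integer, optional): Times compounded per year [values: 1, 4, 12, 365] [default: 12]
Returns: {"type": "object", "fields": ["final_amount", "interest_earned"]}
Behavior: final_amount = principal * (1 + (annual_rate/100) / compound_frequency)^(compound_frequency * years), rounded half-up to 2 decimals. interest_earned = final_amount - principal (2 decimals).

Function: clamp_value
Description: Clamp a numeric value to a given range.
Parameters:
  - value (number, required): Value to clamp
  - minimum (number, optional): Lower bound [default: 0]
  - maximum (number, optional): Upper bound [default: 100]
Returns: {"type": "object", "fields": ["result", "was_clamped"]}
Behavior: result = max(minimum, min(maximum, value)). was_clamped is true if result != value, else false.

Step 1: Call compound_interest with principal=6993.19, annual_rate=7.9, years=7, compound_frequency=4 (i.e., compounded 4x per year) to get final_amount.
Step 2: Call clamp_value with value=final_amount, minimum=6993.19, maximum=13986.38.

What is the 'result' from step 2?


Step 1: compound_interest
  rate per period = 7.9/100/4 = 0.01975 (keep full precision); periods = 4 * 7 = 28
  (1 + 0.01975)^28 = 1.72911545
  final_amount = 6993.19 * 1.72911545 = 12092.032884 -> 12092.03
  interest_earned = 12092.03 - 6993.19 = 5098.84
  -> final_amount = 12092.03
Step 2: clamp_value(value=12092.03, minimum=6993.19, maximum=13986.38)
  result = max(6993.19, min(13986.38, 12092.03)) = max(6993.19, 12092.03) = 12092.03
  was_clamped = (12092.03 != 12092.03) = false
  -> result = 12092.03
12092.03


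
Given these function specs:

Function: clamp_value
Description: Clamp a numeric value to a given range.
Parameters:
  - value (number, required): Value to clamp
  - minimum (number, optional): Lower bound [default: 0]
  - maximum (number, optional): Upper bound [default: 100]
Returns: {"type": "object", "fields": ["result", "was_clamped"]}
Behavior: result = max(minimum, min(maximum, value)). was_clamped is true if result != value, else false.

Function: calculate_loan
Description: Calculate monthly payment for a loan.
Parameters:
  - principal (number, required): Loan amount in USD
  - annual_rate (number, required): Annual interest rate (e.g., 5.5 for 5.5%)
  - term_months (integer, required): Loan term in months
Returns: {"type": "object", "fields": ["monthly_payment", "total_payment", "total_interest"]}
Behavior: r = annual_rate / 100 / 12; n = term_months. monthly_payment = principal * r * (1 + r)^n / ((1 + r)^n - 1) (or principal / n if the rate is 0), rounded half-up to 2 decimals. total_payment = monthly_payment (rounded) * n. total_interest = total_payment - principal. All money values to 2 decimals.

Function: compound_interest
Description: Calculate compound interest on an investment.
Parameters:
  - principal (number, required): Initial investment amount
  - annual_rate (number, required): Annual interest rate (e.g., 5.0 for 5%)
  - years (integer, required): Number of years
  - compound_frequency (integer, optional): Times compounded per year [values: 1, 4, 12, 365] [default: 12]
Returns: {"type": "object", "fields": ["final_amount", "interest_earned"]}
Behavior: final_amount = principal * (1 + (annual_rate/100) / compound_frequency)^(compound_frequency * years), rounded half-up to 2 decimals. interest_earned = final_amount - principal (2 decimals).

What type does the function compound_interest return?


The compound_interest spec declares Returns: {"type": "object", "fields": ["final_amount", "interest_earned"]}
Type:
object


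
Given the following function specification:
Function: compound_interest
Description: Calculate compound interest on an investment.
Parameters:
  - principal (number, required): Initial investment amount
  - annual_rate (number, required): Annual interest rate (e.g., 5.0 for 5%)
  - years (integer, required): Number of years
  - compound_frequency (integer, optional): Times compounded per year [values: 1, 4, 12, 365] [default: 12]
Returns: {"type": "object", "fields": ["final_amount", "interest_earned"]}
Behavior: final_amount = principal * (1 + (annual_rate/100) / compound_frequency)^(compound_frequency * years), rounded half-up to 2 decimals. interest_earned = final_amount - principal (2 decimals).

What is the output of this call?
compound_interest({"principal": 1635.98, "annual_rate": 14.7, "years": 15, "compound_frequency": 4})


rate per period = 14.7/100/4 = 0.03675 (keep full precision); periods = 4 * 15 = 60
(1 + 0.03675)^60 = 8.71851747
final_amount = 1635.98 * 8.71851747 = 14263.320212 -> 14263.32
interest_earned = 14263.32 - 1635.98 = 12627.34
Output:
{"final_amount": 14263.32, "interest_earned": 12627.34}


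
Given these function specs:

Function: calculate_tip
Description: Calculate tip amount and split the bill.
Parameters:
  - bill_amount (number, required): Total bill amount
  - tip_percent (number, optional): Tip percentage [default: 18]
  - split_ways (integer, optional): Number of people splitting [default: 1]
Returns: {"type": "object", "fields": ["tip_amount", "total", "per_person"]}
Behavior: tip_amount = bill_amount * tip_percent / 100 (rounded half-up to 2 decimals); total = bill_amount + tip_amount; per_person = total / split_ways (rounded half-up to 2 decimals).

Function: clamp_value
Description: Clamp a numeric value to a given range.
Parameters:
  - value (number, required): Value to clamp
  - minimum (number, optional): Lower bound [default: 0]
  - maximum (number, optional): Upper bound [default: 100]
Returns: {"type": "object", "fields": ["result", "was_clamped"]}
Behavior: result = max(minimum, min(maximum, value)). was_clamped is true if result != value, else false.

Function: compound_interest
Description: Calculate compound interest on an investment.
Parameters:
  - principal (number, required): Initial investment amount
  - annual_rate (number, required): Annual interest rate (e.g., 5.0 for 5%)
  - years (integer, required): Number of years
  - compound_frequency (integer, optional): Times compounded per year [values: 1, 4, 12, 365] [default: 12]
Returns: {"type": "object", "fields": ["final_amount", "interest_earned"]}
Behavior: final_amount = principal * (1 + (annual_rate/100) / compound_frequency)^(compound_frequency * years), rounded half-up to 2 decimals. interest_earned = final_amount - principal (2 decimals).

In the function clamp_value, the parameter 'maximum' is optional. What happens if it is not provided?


The clamp_value spec declares:
  - maximum (number, optional): Upper bound [default: 100]
It defaults to 100


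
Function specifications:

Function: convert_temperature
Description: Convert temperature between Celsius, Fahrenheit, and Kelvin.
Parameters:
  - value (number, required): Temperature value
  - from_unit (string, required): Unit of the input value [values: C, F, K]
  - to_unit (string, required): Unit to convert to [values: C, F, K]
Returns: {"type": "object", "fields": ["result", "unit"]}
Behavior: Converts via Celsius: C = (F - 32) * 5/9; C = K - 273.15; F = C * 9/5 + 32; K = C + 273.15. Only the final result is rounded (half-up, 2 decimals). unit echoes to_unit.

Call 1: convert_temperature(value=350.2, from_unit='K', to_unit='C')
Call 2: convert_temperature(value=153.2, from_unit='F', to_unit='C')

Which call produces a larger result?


Call 1:
  To C: 350.2 - 273.15 = 77.05
  Target is C: 77.05
  Round to 2 decimals: 77.05
  -> 77.05 C
Call 2:
  To C: (153.2 - 32) * 5/9 = 67.333333
  Target is C: 67.333333
  Round to 2 decimals: 67.33
  -> 67.33 C
Call 1 (77.05 C)
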